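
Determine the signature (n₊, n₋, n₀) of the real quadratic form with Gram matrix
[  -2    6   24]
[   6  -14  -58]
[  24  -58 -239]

step 0: pivot -2 → sign −
step 1: pivot 4 → sign +
step 2: row/col 2 already zero → sign 0
signature = (1, 1, 1)

Answer: (1, 1, 1)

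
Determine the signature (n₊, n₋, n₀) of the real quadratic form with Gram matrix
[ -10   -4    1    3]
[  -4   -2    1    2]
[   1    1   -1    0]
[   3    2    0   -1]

Answer: (1, 3, 0)

Derivation:
step 0: pivot -10 → sign −
step 1: pivot -2/5 → sign −
step 2: pivot 3/2 → sign +
step 3: pivot -3/2 → sign −
signature = (1, 3, 0)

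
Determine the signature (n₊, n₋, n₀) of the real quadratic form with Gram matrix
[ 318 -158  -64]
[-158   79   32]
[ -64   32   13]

step 0: pivot 318 → sign +
step 1: pivot 79/159 → sign +
step 2: pivot 3/79 → sign +
signature = (3, 0, 0)

Answer: (3, 0, 0)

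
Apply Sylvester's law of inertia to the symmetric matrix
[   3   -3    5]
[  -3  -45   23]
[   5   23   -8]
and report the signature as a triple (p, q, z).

step 0: pivot 3 → sign +
step 1: pivot -48 → sign −
step 2: row/col 2 already zero → sign 0
signature = (1, 1, 1)

Answer: (1, 1, 1)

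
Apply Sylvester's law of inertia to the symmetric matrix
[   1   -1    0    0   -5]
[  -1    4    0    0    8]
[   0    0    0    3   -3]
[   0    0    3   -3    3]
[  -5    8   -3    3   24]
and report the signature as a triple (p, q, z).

step 0: pivot 1 → sign +
step 1: pivot 3 → sign +
step 2: pivot -3 → sign −
step 3: pivot 3 → sign +
step 4: pivot -1 → sign −
signature = (3, 2, 0)

Answer: (3, 2, 0)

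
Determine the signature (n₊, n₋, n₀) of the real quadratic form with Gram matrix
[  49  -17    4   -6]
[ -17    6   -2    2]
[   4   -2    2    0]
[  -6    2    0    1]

step 0: pivot 49 → sign +
step 1: pivot 5/49 → sign +
step 2: pivot -2 → sign −
step 3: pivot 1/5 → sign +
signature = (3, 1, 0)

Answer: (3, 1, 0)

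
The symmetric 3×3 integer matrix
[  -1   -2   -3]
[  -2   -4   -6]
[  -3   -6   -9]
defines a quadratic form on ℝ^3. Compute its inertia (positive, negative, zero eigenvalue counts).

Answer: (0, 1, 2)

Derivation:
step 0: pivot -1 → sign −
step 1: row/col 1 already zero → sign 0
step 2: row/col 2 already zero → sign 0
signature = (0, 1, 2)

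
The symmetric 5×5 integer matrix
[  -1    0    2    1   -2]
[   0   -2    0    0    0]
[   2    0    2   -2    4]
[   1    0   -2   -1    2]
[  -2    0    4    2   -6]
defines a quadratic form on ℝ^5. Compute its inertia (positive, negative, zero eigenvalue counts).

Answer: (1, 3, 1)

Derivation:
step 0: pivot -1 → sign −
step 1: pivot -2 → sign −
step 2: pivot 6 → sign +
step 3: pivot -2 → sign −
step 4: row/col 4 already zero → sign 0
signature = (1, 3, 1)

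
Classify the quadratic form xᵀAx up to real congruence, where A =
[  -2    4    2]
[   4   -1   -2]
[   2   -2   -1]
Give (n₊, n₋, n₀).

Answer: (2, 1, 0)

Derivation:
step 0: pivot -2 → sign −
step 1: pivot 7 → sign +
step 2: pivot 3/7 → sign +
signature = (2, 1, 0)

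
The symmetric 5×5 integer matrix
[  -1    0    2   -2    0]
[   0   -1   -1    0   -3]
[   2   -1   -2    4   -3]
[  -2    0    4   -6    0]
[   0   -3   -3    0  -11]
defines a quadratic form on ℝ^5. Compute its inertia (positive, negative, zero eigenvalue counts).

step 0: pivot -1 → sign −
step 1: pivot -1 → sign −
step 2: pivot 3 → sign +
step 3: pivot -2 → sign −
step 4: pivot -2 → sign −
signature = (1, 4, 0)

Answer: (1, 4, 0)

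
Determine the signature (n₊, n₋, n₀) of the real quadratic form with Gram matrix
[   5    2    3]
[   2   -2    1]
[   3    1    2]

Answer: (2, 1, 0)

Derivation:
step 0: pivot 5 → sign +
step 1: pivot -14/5 → sign −
step 2: pivot 3/14 → sign +
signature = (2, 1, 0)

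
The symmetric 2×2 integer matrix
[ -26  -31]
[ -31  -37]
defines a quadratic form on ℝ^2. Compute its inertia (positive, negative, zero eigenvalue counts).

step 0: pivot -26 → sign −
step 1: pivot -1/26 → sign −
signature = (0, 2, 0)

Answer: (0, 2, 0)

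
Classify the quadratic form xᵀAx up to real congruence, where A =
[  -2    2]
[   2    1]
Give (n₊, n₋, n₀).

Answer: (1, 1, 0)

Derivation:
step 0: pivot -2 → sign −
step 1: pivot 3 → sign +
signature = (1, 1, 0)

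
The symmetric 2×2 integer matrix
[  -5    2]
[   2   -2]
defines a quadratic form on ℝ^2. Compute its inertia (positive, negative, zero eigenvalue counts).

Answer: (0, 2, 0)

Derivation:
step 0: pivot -5 → sign −
step 1: pivot -6/5 → sign −
signature = (0, 2, 0)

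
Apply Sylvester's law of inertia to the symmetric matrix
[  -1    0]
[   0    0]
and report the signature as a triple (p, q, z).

step 0: pivot -1 → sign −
step 1: row/col 1 already zero → sign 0
signature = (0, 1, 1)

Answer: (0, 1, 1)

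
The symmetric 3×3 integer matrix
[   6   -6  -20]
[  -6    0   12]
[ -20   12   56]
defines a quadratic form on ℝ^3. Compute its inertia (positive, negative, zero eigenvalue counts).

Answer: (1, 1, 1)

Derivation:
step 0: pivot 6 → sign +
step 1: pivot -6 → sign −
step 2: row/col 2 already zero → sign 0
signature = (1, 1, 1)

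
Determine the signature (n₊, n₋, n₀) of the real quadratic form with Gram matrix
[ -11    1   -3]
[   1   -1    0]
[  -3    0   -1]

step 0: pivot -11 → sign −
step 1: pivot -10/11 → sign −
step 2: pivot -1/10 → sign −
signature = (0, 3, 0)

Answer: (0, 3, 0)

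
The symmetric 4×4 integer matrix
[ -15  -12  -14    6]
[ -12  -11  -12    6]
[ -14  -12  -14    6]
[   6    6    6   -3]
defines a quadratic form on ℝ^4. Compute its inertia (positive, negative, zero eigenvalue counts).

step 0: pivot -15 → sign −
step 1: pivot -7/5 → sign −
step 2: pivot -10/21 → sign −
step 3: pivot 3/5 → sign +
signature = (1, 3, 0)

Answer: (1, 3, 0)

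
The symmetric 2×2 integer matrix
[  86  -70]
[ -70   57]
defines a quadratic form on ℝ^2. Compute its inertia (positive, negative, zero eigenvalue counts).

step 0: pivot 86 → sign +
step 1: pivot 1/43 → sign +
signature = (2, 0, 0)

Answer: (2, 0, 0)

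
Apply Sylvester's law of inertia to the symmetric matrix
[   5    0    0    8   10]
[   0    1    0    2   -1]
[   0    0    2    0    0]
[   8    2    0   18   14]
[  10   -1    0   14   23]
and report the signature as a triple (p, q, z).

step 0: pivot 5 → sign +
step 1: pivot 1 → sign +
step 2: pivot 2 → sign +
step 3: pivot 6/5 → sign +
step 4: pivot 2 → sign +
signature = (5, 0, 0)

Answer: (5, 0, 0)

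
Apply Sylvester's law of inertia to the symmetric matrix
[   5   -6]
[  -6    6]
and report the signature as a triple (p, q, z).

Answer: (1, 1, 0)

Derivation:
step 0: pivot 5 → sign +
step 1: pivot -6/5 → sign −
signature = (1, 1, 0)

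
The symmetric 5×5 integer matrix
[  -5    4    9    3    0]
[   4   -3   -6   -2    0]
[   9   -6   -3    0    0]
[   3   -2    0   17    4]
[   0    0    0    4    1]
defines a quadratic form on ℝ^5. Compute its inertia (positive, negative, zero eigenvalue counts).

Answer: (4, 1, 0)

Derivation:
step 0: pivot -5 → sign −
step 1: pivot 1/5 → sign +
step 2: pivot 6 → sign +
step 3: pivot 33/2 → sign +
step 4: pivot 1/33 → sign +
signature = (4, 1, 0)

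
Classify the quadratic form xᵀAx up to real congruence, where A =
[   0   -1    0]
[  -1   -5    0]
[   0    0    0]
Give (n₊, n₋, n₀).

step 0: pivot -5 → sign −
step 1: pivot 1/5 → sign +
step 2: row/col 2 already zero → sign 0
signature = (1, 1, 1)

Answer: (1, 1, 1)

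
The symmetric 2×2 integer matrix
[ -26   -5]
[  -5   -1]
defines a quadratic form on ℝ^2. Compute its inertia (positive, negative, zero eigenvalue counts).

Answer: (0, 2, 0)

Derivation:
step 0: pivot -26 → sign −
step 1: pivot -1/26 → sign −
signature = (0, 2, 0)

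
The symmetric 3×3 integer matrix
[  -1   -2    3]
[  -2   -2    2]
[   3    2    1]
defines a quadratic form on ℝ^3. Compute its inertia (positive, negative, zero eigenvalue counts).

Answer: (2, 1, 0)

Derivation:
step 0: pivot -1 → sign −
step 1: pivot 2 → sign +
step 2: pivot 2 → sign +
signature = (2, 1, 0)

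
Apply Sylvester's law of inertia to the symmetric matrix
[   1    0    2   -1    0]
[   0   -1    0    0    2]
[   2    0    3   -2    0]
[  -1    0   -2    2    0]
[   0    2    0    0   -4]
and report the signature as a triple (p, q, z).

step 0: pivot 1 → sign +
step 1: pivot -1 → sign −
step 2: pivot -1 → sign −
step 3: pivot 1 → sign +
step 4: row/col 4 already zero → sign 0
signature = (2, 2, 1)

Answer: (2, 2, 1)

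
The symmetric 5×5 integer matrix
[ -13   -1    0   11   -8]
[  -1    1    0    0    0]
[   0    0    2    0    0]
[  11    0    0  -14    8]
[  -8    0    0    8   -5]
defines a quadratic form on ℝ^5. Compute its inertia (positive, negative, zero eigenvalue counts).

Answer: (3, 2, 0)

Derivation:
step 0: pivot -13 → sign −
step 1: pivot 14/13 → sign +
step 2: pivot 2 → sign +
step 3: pivot -75/14 → sign −
step 4: pivot 3/25 → sign +
signature = (3, 2, 0)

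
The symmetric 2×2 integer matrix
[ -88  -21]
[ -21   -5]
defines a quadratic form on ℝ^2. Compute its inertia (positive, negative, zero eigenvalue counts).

Answer: (1, 1, 0)

Derivation:
step 0: pivot -88 → sign −
step 1: pivot 1/88 → sign +
signature = (1, 1, 0)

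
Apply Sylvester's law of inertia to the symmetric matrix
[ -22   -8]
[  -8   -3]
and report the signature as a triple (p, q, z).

step 0: pivot -22 → sign −
step 1: pivot -1/11 → sign −
signature = (0, 2, 0)

Answer: (0, 2, 0)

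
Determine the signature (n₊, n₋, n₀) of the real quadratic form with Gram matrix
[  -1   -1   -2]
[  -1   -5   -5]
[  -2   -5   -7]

step 0: pivot -1 → sign −
step 1: pivot -4 → sign −
step 2: pivot -3/4 → sign −
signature = (0, 3, 0)

Answer: (0, 3, 0)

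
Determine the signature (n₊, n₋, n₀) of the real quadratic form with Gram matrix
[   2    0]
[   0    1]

step 0: pivot 2 → sign +
step 1: pivot 1 → sign +
signature = (2, 0, 0)

Answer: (2, 0, 0)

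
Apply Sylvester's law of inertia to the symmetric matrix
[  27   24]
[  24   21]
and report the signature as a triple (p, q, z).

step 0: pivot 27 → sign +
step 1: pivot -1/3 → sign −
signature = (1, 1, 0)

Answer: (1, 1, 0)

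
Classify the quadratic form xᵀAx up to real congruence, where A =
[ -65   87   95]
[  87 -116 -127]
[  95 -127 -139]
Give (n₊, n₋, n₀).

Answer: (1, 2, 0)

Derivation:
step 0: pivot -65 → sign −
step 1: pivot 29/65 → sign +
step 2: pivot -6/29 → sign −
signature = (1, 2, 0)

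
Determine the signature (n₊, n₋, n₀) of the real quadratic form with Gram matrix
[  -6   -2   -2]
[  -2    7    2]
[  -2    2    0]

step 0: pivot -6 → sign −
step 1: pivot 23/3 → sign +
step 2: pivot -6/23 → sign −
signature = (1, 2, 0)

Answer: (1, 2, 0)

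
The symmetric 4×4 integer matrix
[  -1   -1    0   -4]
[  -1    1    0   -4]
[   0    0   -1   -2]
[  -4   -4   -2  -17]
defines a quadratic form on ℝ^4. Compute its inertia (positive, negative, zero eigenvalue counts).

step 0: pivot -1 → sign −
step 1: pivot 2 → sign +
step 2: pivot -1 → sign −
step 3: pivot 3 → sign +
signature = (2, 2, 0)

Answer: (2, 2, 0)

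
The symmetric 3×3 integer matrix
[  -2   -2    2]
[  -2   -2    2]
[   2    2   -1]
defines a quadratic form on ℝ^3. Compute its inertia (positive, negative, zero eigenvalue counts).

Answer: (1, 1, 1)

Derivation:
step 0: pivot -2 → sign −
step 1: pivot 1 → sign +
step 2: row/col 2 already zero → sign 0
signature = (1, 1, 1)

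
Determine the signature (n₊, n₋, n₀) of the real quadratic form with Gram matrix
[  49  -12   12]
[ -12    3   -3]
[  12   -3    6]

Answer: (3, 0, 0)

Derivation:
step 0: pivot 49 → sign +
step 1: pivot 3/49 → sign +
step 2: pivot 3 → sign +
signature = (3, 0, 0)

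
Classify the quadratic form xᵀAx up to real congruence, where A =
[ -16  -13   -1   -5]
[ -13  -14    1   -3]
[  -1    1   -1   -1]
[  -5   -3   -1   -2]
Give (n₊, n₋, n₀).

Answer: (1, 3, 0)

Derivation:
step 0: pivot -16 → sign −
step 1: pivot -55/16 → sign −
step 2: pivot 1/55 → sign +
step 3: pivot -1 → sign −
signature = (1, 3, 0)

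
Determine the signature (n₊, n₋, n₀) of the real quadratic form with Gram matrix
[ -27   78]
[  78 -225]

step 0: pivot -27 → sign −
step 1: pivot 1/3 → sign +
signature = (1, 1, 0)

Answer: (1, 1, 0)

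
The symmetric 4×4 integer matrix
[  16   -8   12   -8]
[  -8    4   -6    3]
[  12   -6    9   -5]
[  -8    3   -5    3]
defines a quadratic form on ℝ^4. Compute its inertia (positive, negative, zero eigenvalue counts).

Answer: (2, 1, 1)

Derivation:
step 0: pivot 16 → sign +
step 1: pivot -1 → sign −
step 2: pivot 1 → sign +
step 3: row/col 3 already zero → sign 0
signature = (2, 1, 1)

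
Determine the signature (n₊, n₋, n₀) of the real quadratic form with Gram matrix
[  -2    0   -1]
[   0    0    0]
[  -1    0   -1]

Answer: (0, 2, 1)

Derivation:
step 0: pivot -2 → sign −
step 1: pivot -1/2 → sign −
step 2: row/col 2 already zero → sign 0
signature = (0, 2, 1)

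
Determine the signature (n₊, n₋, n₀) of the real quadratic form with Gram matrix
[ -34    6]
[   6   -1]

step 0: pivot -34 → sign −
step 1: pivot 1/17 → sign +
signature = (1, 1, 0)

Answer: (1, 1, 0)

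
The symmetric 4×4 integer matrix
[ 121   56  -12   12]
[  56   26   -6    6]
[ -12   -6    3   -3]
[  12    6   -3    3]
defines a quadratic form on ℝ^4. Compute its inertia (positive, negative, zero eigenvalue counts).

Answer: (2, 1, 1)

Derivation:
step 0: pivot 121 → sign +
step 1: pivot 10/121 → sign +
step 2: pivot -3/5 → sign −
step 3: row/col 3 already zero → sign 0
signature = (2, 1, 1)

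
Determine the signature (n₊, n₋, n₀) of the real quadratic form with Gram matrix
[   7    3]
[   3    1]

Answer: (1, 1, 0)

Derivation:
step 0: pivot 7 → sign +
step 1: pivot -2/7 → sign −
signature = (1, 1, 0)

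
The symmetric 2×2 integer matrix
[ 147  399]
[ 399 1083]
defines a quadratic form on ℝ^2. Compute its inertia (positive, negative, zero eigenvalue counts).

step 0: pivot 147 → sign +
step 1: row/col 1 already zero → sign 0
signature = (1, 0, 1)

Answer: (1, 0, 1)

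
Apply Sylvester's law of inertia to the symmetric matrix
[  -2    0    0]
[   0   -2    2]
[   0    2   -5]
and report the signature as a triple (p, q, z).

step 0: pivot -2 → sign −
step 1: pivot -2 → sign −
step 2: pivot -3 → sign −
signature = (0, 3, 0)

Answer: (0, 3, 0)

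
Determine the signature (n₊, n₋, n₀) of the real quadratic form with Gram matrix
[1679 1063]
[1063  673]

Answer: (1, 1, 0)

Derivation:
step 0: pivot 1679 → sign +
step 1: pivot -2/1679 → sign −
signature = (1, 1, 0)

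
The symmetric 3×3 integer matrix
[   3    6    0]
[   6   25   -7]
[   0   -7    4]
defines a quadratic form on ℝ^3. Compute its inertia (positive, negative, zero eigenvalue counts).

step 0: pivot 3 → sign +
step 1: pivot 13 → sign +
step 2: pivot 3/13 → sign +
signature = (3, 0, 0)

Answer: (3, 0, 0)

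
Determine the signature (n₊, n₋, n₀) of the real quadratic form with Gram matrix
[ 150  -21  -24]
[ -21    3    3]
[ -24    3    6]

step 0: pivot 150 → sign +
step 1: pivot 3/50 → sign +
step 2: row/col 2 already zero → sign 0
signature = (2, 0, 1)

Answer: (2, 0, 1)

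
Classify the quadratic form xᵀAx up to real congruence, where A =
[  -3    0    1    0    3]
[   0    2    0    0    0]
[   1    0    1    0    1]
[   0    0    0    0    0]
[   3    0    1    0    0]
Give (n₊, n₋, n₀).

step 0: pivot -3 → sign −
step 1: pivot 2 → sign +
step 2: pivot 4/3 → sign +
step 3: row/col 3 already zero → sign 0
step 4: row/col 4 already zero → sign 0
signature = (2, 1, 2)

Answer: (2, 1, 2)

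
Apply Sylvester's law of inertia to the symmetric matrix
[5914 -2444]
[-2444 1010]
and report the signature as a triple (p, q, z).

Answer: (2, 0, 0)

Derivation:
step 0: pivot 5914 → sign +
step 1: pivot 2/2957 → sign +
signature = (2, 0, 0)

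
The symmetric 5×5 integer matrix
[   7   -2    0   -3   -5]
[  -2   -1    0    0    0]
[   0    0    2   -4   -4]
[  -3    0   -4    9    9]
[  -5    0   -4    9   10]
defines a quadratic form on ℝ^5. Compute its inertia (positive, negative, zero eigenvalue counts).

step 0: pivot 7 → sign +
step 1: pivot -11/7 → sign −
step 2: pivot 2 → sign +
step 3: pivot 2/11 → sign +
step 4: pivot -1 → sign −
signature = (3, 2, 0)

Answer: (3, 2, 0)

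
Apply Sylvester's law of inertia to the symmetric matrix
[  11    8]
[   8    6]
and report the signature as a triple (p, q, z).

Answer: (2, 0, 0)

Derivation:
step 0: pivot 11 → sign +
step 1: pivot 2/11 → sign +
signature = (2, 0, 0)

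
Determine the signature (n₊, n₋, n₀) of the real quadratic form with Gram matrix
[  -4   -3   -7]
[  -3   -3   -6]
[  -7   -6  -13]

Answer: (0, 2, 1)

Derivation:
step 0: pivot -4 → sign −
step 1: pivot -3/4 → sign −
step 2: row/col 2 already zero → sign 0
signature = (0, 2, 1)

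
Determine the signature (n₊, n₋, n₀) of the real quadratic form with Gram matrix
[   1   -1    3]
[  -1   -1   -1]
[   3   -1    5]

Answer: (1, 2, 0)

Derivation:
step 0: pivot 1 → sign +
step 1: pivot -2 → sign −
step 2: pivot -2 → sign −
signature = (1, 2, 0)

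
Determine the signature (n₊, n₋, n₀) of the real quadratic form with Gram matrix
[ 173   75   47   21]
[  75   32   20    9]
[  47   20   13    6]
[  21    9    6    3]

Answer: (3, 1, 0)

Derivation:
step 0: pivot 173 → sign +
step 1: pivot -89/173 → sign −
step 2: pivot 45/89 → sign +
step 3: pivot 1/5 → sign +
signature = (3, 1, 0)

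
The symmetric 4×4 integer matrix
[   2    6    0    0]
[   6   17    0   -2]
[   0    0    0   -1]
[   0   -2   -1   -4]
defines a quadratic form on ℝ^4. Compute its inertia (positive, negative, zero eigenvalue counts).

step 0: pivot 2 → sign +
step 1: pivot -1 → sign −
step 2: pivot -2 → sign −
step 3: pivot 1/2 → sign +
signature = (2, 2, 0)

Answer: (2, 2, 0)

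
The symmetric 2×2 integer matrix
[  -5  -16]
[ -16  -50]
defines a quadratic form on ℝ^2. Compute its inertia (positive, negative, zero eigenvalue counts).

step 0: pivot -5 → sign −
step 1: pivot 6/5 → sign +
signature = (1, 1, 0)

Answer: (1, 1, 0)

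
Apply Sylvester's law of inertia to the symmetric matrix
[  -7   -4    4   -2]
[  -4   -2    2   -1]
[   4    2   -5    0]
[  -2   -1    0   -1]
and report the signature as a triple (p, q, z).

step 0: pivot -7 → sign −
step 1: pivot 2/7 → sign +
step 2: pivot -3 → sign −
step 3: pivot -1/6 → sign −
signature = (1, 3, 0)

Answer: (1, 3, 0)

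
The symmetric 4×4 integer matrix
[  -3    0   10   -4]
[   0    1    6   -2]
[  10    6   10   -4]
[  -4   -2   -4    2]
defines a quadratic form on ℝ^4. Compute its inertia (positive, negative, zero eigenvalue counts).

step 0: pivot -3 → sign −
step 1: pivot 1 → sign +
step 2: pivot 22/3 → sign +
step 3: pivot -6/11 → sign −
signature = (2, 2, 0)

Answer: (2, 2, 0)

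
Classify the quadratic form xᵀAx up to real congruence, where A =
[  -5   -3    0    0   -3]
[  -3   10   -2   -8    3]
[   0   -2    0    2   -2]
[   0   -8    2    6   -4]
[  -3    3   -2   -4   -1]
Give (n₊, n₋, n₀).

step 0: pivot -5 → sign −
step 1: pivot 59/5 → sign +
step 2: pivot -20/59 → sign −
step 3: pivot 9/5 → sign +
step 4: pivot -2 → sign −
signature = (2, 3, 0)

Answer: (2, 3, 0)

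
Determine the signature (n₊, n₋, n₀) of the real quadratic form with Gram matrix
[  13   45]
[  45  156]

step 0: pivot 13 → sign +
step 1: pivot 3/13 → sign +
signature = (2, 0, 0)

Answer: (2, 0, 0)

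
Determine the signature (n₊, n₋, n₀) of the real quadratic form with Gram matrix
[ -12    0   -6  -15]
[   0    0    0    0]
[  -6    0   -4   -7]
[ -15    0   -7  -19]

Answer: (0, 2, 2)

Derivation:
step 0: pivot -12 → sign −
step 1: pivot -1 → sign −
step 2: row/col 2 already zero → sign 0
step 3: row/col 3 already zero → sign 0
signature = (0, 2, 2)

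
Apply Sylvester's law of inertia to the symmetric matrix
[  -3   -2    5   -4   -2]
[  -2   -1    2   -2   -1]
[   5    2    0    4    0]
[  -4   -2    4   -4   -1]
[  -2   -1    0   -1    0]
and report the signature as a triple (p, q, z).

Answer: (3, 2, 0)

Derivation:
step 0: pivot -3 → sign −
step 1: pivot 1/3 → sign +
step 2: pivot 3 → sign +
step 3: pivot -1/3 → sign −
step 4: pivot 3 → sign +
signature = (3, 2, 0)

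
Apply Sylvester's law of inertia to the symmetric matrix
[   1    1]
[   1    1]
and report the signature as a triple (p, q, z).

Answer: (1, 0, 1)

Derivation:
step 0: pivot 1 → sign +
step 1: row/col 1 already zero → sign 0
signature = (1, 0, 1)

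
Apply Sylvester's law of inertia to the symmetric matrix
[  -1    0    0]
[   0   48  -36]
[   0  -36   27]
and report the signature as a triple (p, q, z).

Answer: (1, 1, 1)

Derivation:
step 0: pivot -1 → sign −
step 1: pivot 48 → sign +
step 2: row/col 2 already zero → sign 0
signature = (1, 1, 1)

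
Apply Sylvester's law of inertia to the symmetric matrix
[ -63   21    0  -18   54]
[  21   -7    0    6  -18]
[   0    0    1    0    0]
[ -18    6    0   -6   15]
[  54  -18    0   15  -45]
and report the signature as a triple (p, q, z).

step 0: pivot -63 → sign −
step 1: pivot 1 → sign +
step 2: pivot -6/7 → sign −
step 3: pivot 3/2 → sign +
step 4: row/col 4 already zero → sign 0
signature = (2, 2, 1)

Answer: (2, 2, 1)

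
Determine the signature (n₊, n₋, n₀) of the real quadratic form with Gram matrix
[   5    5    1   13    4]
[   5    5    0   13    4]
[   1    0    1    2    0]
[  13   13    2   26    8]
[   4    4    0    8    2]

Answer: (2, 3, 0)

Derivation:
step 0: pivot 5 → sign +
step 1: pivot 4/5 → sign +
step 2: pivot -5/4 → sign −
step 3: pivot -39/5 → sign −
step 4: pivot -6/13 → sign −
signature = (2, 3, 0)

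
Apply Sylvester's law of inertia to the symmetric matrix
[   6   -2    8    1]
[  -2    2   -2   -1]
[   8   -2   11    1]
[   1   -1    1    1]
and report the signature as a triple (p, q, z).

Answer: (3, 0, 1)

Derivation:
step 0: pivot 6 → sign +
step 1: pivot 4/3 → sign +
step 2: pivot 1/2 → sign +
step 3: row/col 3 already zero → sign 0
signature = (3, 0, 1)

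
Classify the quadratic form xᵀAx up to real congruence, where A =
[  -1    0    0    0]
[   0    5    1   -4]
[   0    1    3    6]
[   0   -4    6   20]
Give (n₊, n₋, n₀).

step 0: pivot -1 → sign −
step 1: pivot 5 → sign +
step 2: pivot 14/5 → sign +
step 3: pivot 2/7 → sign +
signature = (3, 1, 0)

Answer: (3, 1, 0)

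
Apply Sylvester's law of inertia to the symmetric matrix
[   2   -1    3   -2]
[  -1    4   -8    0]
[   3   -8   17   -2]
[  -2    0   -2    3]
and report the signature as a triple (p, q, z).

Answer: (3, 1, 0)

Derivation:
step 0: pivot 2 → sign +
step 1: pivot 7/2 → sign +
step 2: pivot 3/7 → sign +
step 3: pivot -1 → sign −
signature = (3, 1, 0)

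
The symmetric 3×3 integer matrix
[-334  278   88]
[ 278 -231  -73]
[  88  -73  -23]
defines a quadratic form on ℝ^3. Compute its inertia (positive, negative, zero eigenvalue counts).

step 0: pivot -334 → sign −
step 1: pivot 65/167 → sign +
step 2: pivot 2/65 → sign +
signature = (2, 1, 0)

Answer: (2, 1, 0)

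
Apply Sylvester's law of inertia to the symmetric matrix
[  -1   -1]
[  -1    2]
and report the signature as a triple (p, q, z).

Answer: (1, 1, 0)

Derivation:
step 0: pivot -1 → sign −
step 1: pivot 3 → sign +
signature = (1, 1, 0)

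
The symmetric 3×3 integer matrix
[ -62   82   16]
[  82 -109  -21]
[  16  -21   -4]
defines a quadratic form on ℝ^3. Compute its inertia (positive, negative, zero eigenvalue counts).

Answer: (1, 2, 0)

Derivation:
step 0: pivot -62 → sign −
step 1: pivot -17/31 → sign −
step 2: pivot 3/17 → sign +
signature = (1, 2, 0)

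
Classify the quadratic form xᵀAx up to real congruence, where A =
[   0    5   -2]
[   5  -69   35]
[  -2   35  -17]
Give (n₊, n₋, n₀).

Answer: (1, 2, 0)

Derivation:
step 0: pivot -69 → sign −
step 1: pivot 25/69 → sign +
step 2: pivot -1/25 → sign −
signature = (1, 2, 0)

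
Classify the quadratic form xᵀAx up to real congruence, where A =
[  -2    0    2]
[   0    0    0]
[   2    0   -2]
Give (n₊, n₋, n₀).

Answer: (0, 1, 2)

Derivation:
step 0: pivot -2 → sign −
step 1: row/col 1 already zero → sign 0
step 2: row/col 2 already zero → sign 0
signature = (0, 1, 2)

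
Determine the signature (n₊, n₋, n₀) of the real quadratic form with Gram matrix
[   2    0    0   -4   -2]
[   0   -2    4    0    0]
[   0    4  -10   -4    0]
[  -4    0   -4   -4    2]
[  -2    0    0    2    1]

Answer: (1, 3, 1)

Derivation:
step 0: pivot 2 → sign +
step 1: pivot -2 → sign −
step 2: pivot -2 → sign −
step 3: pivot -4 → sign −
step 4: row/col 4 already zero → sign 0
signature = (1, 3, 1)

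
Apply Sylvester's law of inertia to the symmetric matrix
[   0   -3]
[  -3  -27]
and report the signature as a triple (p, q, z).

Answer: (1, 1, 0)

Derivation:
step 0: pivot -27 → sign −
step 1: pivot 1/3 → sign +
signature = (1, 1, 0)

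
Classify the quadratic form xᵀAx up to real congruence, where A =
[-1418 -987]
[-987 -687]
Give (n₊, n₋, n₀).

Answer: (1, 1, 0)

Derivation:
step 0: pivot -1418 → sign −
step 1: pivot 3/1418 → sign +
signature = (1, 1, 0)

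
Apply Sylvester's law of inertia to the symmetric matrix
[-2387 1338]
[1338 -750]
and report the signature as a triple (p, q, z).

step 0: pivot -2387 → sign −
step 1: pivot -6/2387 → sign −
signature = (0, 2, 0)

Answer: (0, 2, 0)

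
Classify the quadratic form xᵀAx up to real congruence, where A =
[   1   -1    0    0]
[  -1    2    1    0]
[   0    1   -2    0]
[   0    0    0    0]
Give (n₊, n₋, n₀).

Answer: (2, 1, 1)

Derivation:
step 0: pivot 1 → sign +
step 1: pivot 1 → sign +
step 2: pivot -3 → sign −
step 3: row/col 3 already zero → sign 0
signature = (2, 1, 1)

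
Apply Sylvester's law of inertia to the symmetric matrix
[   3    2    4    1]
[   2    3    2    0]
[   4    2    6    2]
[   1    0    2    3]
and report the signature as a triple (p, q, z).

Answer: (4, 0, 0)

Derivation:
step 0: pivot 3 → sign +
step 1: pivot 5/3 → sign +
step 2: pivot 2/5 → sign +
step 3: pivot 2 → sign +
signature = (4, 0, 0)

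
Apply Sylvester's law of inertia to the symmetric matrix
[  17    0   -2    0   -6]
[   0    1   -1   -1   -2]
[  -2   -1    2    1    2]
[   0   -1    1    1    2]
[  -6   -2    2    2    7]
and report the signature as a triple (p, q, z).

Answer: (4, 0, 1)

Derivation:
step 0: pivot 17 → sign +
step 1: pivot 1 → sign +
step 2: pivot 13/17 → sign +
step 3: pivot 3/13 → sign +
step 4: row/col 4 already zero → sign 0
signature = (4, 0, 1)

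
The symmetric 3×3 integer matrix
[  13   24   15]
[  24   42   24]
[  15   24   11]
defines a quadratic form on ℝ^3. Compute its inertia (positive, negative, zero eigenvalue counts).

Answer: (1, 2, 0)

Derivation:
step 0: pivot 13 → sign +
step 1: pivot -30/13 → sign −
step 2: pivot -2/5 → sign −
signature = (1, 2, 0)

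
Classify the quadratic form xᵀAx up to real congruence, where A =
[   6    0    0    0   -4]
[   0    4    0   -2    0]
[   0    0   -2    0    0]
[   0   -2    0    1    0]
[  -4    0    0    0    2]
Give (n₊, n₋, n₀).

step 0: pivot 6 → sign +
step 1: pivot 4 → sign +
step 2: pivot -2 → sign −
step 3: pivot -2/3 → sign −
step 4: row/col 4 already zero → sign 0
signature = (2, 2, 1)

Answer: (2, 2, 1)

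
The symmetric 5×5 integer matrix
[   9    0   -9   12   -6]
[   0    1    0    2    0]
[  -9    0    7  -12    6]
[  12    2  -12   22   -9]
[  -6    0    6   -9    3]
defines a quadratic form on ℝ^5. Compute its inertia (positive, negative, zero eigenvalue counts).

Answer: (3, 2, 0)

Derivation:
step 0: pivot 9 → sign +
step 1: pivot 1 → sign +
step 2: pivot -2 → sign −
step 3: pivot 2 → sign +
step 4: pivot -3/2 → sign −
signature = (3, 2, 0)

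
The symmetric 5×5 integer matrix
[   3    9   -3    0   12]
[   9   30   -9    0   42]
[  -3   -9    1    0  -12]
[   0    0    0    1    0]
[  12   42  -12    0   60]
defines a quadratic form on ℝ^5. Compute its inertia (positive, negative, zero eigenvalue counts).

step 0: pivot 3 → sign +
step 1: pivot 3 → sign +
step 2: pivot -2 → sign −
step 3: pivot 1 → sign +
step 4: row/col 4 already zero → sign 0
signature = (3, 1, 1)

Answer: (3, 1, 1)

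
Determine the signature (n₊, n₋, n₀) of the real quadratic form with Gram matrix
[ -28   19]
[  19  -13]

Answer: (0, 2, 0)

Derivation:
step 0: pivot -28 → sign −
step 1: pivot -3/28 → sign −
signature = (0, 2, 0)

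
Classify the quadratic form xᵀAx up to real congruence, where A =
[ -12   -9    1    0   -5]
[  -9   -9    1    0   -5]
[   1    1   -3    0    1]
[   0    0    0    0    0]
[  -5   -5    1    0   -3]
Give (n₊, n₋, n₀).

step 0: pivot -12 → sign −
step 1: pivot -9/4 → sign −
step 2: pivot -26/9 → sign −
step 3: pivot -2/13 → sign −
step 4: row/col 4 already zero → sign 0
signature = (0, 4, 1)

Answer: (0, 4, 1)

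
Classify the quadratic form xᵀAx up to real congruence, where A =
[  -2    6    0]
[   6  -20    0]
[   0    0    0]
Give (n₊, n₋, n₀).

Answer: (0, 2, 1)

Derivation:
step 0: pivot -2 → sign −
step 1: pivot -2 → sign −
step 2: row/col 2 already zero → sign 0
signature = (0, 2, 1)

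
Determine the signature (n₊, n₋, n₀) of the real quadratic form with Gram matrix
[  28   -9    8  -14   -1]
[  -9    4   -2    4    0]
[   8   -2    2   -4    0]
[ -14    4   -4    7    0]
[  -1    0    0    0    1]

step 0: pivot 28 → sign +
step 1: pivot 31/28 → sign +
step 2: pivot -18/31 → sign −
step 3: pivot -1/9 → sign −
step 4: pivot 3 → sign +
signature = (3, 2, 0)

Answer: (3, 2, 0)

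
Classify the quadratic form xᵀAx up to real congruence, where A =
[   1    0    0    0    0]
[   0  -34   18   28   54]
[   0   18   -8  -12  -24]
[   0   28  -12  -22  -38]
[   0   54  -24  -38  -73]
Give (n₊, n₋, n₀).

Answer: (2, 3, 0)

Derivation:
step 0: pivot 1 → sign +
step 1: pivot -34 → sign −
step 2: pivot 26/17 → sign +
step 3: pivot -54/13 → sign −
step 4: pivot -1/27 → sign −
signature = (2, 3, 0)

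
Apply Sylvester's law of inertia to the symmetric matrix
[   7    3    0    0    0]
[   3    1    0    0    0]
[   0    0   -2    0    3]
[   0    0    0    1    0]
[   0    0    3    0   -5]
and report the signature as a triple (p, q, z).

Answer: (2, 3, 0)

Derivation:
step 0: pivot 7 → sign +
step 1: pivot -2/7 → sign −
step 2: pivot -2 → sign −
step 3: pivot 1 → sign +
step 4: pivot -1/2 → sign −
signature = (2, 3, 0)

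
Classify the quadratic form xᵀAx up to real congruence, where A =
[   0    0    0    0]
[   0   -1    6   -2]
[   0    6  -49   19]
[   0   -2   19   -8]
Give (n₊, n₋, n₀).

Answer: (0, 3, 1)

Derivation:
step 0: pivot -1 → sign −
step 1: pivot -13 → sign −
step 2: pivot -3/13 → sign −
step 3: row/col 3 already zero → sign 0
signature = (0, 3, 1)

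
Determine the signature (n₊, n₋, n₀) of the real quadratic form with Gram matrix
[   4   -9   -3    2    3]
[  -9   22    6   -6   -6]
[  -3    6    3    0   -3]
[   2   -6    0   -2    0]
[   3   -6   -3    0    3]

step 0: pivot 4 → sign +
step 1: pivot 7/4 → sign +
step 2: pivot 3/7 → sign +
step 3: pivot -6 → sign −
step 4: row/col 4 already zero → sign 0
signature = (3, 1, 1)

Answer: (3, 1, 1)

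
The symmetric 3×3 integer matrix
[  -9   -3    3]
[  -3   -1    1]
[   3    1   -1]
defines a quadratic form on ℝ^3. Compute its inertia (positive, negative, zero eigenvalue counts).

step 0: pivot -9 → sign −
step 1: row/col 1 already zero → sign 0
step 2: row/col 2 already zero → sign 0
signature = (0, 1, 2)

Answer: (0, 1, 2)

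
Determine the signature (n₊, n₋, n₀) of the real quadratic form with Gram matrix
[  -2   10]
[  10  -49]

Answer: (1, 1, 0)

Derivation:
step 0: pivot -2 → sign −
step 1: pivot 1 → sign +
signature = (1, 1, 0)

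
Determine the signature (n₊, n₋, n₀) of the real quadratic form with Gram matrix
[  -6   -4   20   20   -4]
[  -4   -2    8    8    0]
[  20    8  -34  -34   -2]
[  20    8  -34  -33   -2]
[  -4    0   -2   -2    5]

step 0: pivot -6 → sign −
step 1: pivot 2/3 → sign +
step 2: pivot -10 → sign −
step 3: pivot 1 → sign +
step 4: pivot 3/5 → sign +
signature = (3, 2, 0)

Answer: (3, 2, 0)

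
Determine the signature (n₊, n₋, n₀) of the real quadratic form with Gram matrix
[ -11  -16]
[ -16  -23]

Answer: (1, 1, 0)

Derivation:
step 0: pivot -11 → sign −
step 1: pivot 3/11 → sign +
signature = (1, 1, 0)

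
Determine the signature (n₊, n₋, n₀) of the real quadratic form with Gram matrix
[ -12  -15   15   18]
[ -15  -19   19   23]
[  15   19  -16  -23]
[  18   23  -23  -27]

Answer: (2, 2, 0)

Derivation:
step 0: pivot -12 → sign −
step 1: pivot -1/4 → sign −
step 2: pivot 3 → sign +
step 3: pivot 1 → sign +
signature = (2, 2, 0)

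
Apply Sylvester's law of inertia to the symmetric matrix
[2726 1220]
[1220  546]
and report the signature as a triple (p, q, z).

step 0: pivot 2726 → sign +
step 1: pivot -2/1363 → sign −
signature = (1, 1, 0)

Answer: (1, 1, 0)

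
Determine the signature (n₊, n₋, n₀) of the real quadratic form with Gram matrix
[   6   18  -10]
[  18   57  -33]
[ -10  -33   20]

Answer: (3, 0, 0)

Derivation:
step 0: pivot 6 → sign +
step 1: pivot 3 → sign +
step 2: pivot 1/3 → sign +
signature = (3, 0, 0)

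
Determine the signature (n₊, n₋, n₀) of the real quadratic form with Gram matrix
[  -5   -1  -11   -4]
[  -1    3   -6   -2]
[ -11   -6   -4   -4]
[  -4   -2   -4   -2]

Answer: (3, 1, 0)

Derivation:
step 0: pivot -5 → sign −
step 1: pivot 16/5 → sign +
step 2: pivot 251/16 → sign +
step 3: pivot 6/251 → sign +
signature = (3, 1, 0)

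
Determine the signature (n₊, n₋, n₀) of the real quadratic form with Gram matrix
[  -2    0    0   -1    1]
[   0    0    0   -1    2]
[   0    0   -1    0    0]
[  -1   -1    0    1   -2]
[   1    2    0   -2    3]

step 0: pivot -2 → sign −
step 1: pivot -1 → sign −
step 2: pivot 3/2 → sign +
step 3: pivot -2/3 → sign −
step 4: pivot -1/2 → sign −
signature = (1, 4, 0)

Answer: (1, 4, 0)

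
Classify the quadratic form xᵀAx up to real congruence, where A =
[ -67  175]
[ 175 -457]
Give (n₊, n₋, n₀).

step 0: pivot -67 → sign −
step 1: pivot 6/67 → sign +
signature = (1, 1, 0)

Answer: (1, 1, 0)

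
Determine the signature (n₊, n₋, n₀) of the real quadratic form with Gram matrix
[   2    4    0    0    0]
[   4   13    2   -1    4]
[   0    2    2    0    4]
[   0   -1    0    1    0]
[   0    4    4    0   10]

Answer: (5, 0, 0)

Derivation:
step 0: pivot 2 → sign +
step 1: pivot 5 → sign +
step 2: pivot 6/5 → sign +
step 3: pivot 2/3 → sign +
step 4: pivot 2 → sign +
signature = (5, 0, 0)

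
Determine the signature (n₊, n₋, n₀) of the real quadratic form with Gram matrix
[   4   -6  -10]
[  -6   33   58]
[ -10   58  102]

step 0: pivot 4 → sign +
step 1: pivot 24 → sign +
step 2: pivot -1/24 → sign −
signature = (2, 1, 0)

Answer: (2, 1, 0)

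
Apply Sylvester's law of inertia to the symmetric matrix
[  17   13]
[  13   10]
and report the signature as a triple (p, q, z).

step 0: pivot 17 → sign +
step 1: pivot 1/17 → sign +
signature = (2, 0, 0)

Answer: (2, 0, 0)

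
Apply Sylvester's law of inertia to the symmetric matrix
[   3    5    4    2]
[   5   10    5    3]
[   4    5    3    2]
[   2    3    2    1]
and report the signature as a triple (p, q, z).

Answer: (2, 2, 0)

Derivation:
step 0: pivot 3 → sign +
step 1: pivot 5/3 → sign +
step 2: pivot -4 → sign −
step 3: pivot -3/20 → sign −
signature = (2, 2, 0)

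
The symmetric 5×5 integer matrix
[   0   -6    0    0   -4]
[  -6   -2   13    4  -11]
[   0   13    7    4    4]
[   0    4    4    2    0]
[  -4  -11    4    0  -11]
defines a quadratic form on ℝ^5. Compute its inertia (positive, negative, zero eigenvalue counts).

step 0: pivot -2 → sign −
step 1: pivot 18 → sign +
step 2: pivot 7 → sign +
step 3: pivot -2/7 → sign −
step 4: pivot -1/3 → sign −
signature = (2, 3, 0)

Answer: (2, 3, 0)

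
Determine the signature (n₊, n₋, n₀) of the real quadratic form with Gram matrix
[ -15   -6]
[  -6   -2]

Answer: (1, 1, 0)

Derivation:
step 0: pivot -15 → sign −
step 1: pivot 2/5 → sign +
signature = (1, 1, 0)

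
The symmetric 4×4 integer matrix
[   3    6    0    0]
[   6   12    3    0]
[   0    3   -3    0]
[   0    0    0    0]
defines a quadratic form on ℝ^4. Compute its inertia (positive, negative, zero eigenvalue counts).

step 0: pivot 3 → sign +
step 1: pivot -3 → sign −
step 2: pivot 3 → sign +
step 3: row/col 3 already zero → sign 0
signature = (2, 1, 1)

Answer: (2, 1, 1)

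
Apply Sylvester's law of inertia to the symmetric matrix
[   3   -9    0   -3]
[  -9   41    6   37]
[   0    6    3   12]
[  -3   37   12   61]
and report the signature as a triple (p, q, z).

Answer: (4, 0, 0)

Derivation:
step 0: pivot 3 → sign +
step 1: pivot 14 → sign +
step 2: pivot 3/7 → sign +
step 3: pivot 2 → sign +
signature = (4, 0, 0)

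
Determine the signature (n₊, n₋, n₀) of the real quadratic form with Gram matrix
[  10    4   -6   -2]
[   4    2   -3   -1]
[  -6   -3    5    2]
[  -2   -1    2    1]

Answer: (3, 0, 1)

Derivation:
step 0: pivot 10 → sign +
step 1: pivot 2/5 → sign +
step 2: pivot 1/2 → sign +
step 3: row/col 3 already zero → sign 0
signature = (3, 0, 1)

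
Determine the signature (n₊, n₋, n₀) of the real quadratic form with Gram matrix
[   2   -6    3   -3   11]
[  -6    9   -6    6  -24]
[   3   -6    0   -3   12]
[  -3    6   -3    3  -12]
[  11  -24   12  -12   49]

Answer: (2, 3, 0)

Derivation:
step 0: pivot 2 → sign +
step 1: pivot -9 → sign −
step 2: pivot -7/2 → sign −
step 3: pivot -3/7 → sign −
step 4: pivot 2 → sign +
signature = (2, 3, 0)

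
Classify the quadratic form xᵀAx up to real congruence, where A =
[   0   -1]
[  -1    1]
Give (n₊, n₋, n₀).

step 0: pivot 1 → sign +
step 1: pivot -1 → sign −
signature = (1, 1, 0)

Answer: (1, 1, 0)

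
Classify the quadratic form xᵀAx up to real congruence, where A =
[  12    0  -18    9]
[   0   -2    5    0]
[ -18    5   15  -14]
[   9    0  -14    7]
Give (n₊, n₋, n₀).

step 0: pivot 12 → sign +
step 1: pivot -2 → sign −
step 2: pivot 1/2 → sign +
step 3: pivot -1/4 → sign −
signature = (2, 2, 0)

Answer: (2, 2, 0)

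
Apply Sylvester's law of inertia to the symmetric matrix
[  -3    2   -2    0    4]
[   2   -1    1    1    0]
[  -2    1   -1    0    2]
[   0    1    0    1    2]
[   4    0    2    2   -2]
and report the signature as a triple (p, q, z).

Answer: (2, 3, 0)

Derivation:
step 0: pivot -3 → sign −
step 1: pivot 1/3 → sign +
step 2: pivot -2 → sign −
step 3: pivot 1/2 → sign +
step 4: pivot -2 → sign −
signature = (2, 3, 0)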